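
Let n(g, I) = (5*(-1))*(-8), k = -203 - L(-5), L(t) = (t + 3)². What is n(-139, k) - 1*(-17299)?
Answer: 17339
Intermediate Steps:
L(t) = (3 + t)²
k = -207 (k = -203 - (3 - 5)² = -203 - 1*(-2)² = -203 - 1*4 = -203 - 4 = -207)
n(g, I) = 40 (n(g, I) = -5*(-8) = 40)
n(-139, k) - 1*(-17299) = 40 - 1*(-17299) = 40 + 17299 = 17339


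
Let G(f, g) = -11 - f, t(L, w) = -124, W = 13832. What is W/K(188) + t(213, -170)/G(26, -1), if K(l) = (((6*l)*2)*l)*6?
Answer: 39507877/11769552 ≈ 3.3568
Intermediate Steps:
K(l) = 72*l² (K(l) = ((12*l)*l)*6 = (12*l²)*6 = 72*l²)
W/K(188) + t(213, -170)/G(26, -1) = 13832/((72*188²)) - 124/(-11 - 1*26) = 13832/((72*35344)) - 124/(-11 - 26) = 13832/2544768 - 124/(-37) = 13832*(1/2544768) - 124*(-1/37) = 1729/318096 + 124/37 = 39507877/11769552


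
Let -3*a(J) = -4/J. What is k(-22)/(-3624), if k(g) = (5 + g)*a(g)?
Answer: -17/59796 ≈ -0.00028430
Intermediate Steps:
a(J) = 4/(3*J) (a(J) = -(-4)/(3*J) = 4/(3*J))
k(g) = 4*(5 + g)/(3*g) (k(g) = (5 + g)*(4/(3*g)) = 4*(5 + g)/(3*g))
k(-22)/(-3624) = ((4/3)*(5 - 22)/(-22))/(-3624) = ((4/3)*(-1/22)*(-17))*(-1/3624) = (34/33)*(-1/3624) = -17/59796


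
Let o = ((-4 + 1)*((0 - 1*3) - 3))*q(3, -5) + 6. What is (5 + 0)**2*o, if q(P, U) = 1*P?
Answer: 1500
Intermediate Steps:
q(P, U) = P
o = 60 (o = ((-4 + 1)*((0 - 1*3) - 3))*3 + 6 = -3*((0 - 3) - 3)*3 + 6 = -3*(-3 - 3)*3 + 6 = -3*(-6)*3 + 6 = 18*3 + 6 = 54 + 6 = 60)
(5 + 0)**2*o = (5 + 0)**2*60 = 5**2*60 = 25*60 = 1500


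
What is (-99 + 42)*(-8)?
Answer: 456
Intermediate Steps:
(-99 + 42)*(-8) = -57*(-8) = 456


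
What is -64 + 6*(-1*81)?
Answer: -550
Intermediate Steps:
-64 + 6*(-1*81) = -64 + 6*(-81) = -64 - 486 = -550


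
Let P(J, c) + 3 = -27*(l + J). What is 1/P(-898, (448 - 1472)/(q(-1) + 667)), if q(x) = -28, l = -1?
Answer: 1/24270 ≈ 4.1203e-5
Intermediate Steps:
P(J, c) = 24 - 27*J (P(J, c) = -3 - 27*(-1 + J) = -3 + (27 - 27*J) = 24 - 27*J)
1/P(-898, (448 - 1472)/(q(-1) + 667)) = 1/(24 - 27*(-898)) = 1/(24 + 24246) = 1/24270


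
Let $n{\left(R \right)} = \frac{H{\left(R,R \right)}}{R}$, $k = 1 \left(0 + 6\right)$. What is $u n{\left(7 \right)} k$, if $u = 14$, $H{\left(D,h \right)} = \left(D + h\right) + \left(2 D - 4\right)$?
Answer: $288$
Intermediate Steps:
$k = 6$ ($k = 1 \cdot 6 = 6$)
$H{\left(D,h \right)} = -4 + h + 3 D$ ($H{\left(D,h \right)} = \left(D + h\right) + \left(-4 + 2 D\right) = -4 + h + 3 D$)
$n{\left(R \right)} = \frac{-4 + 4 R}{R}$ ($n{\left(R \right)} = \frac{-4 + R + 3 R}{R} = \frac{-4 + 4 R}{R}$)
$u n{\left(7 \right)} k = 14 \left(4 - \frac{4}{7}\right) 6 = 14 \cdot \frac{24}{7} \cdot 6 = 48 \cdot 6 = 288$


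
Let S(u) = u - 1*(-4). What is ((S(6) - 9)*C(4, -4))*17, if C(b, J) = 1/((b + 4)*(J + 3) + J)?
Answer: -17/12 ≈ -1.4167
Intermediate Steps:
S(u) = 4 + u (S(u) = u + 4 = 4 + u)
C(b, J) = 1/(J + (3 + J)*(4 + b)) (C(b, J) = 1/((4 + b)*(3 + J) + J) = 1/((3 + J)*(4 + b) + J) = 1/(J + (3 + J)*(4 + b)))
((S(6) - 9)*C(4, -4))*17 = (((4 + 6) - 9)/(12 + 3*4 + 5*(-4) - 4*4))*17 = ((10 - 9)/(12 + 12 - 20 - 16))*17 = (1/(-12))*17 = (1*(-1/12))*17 = -1/12*17 = -17/12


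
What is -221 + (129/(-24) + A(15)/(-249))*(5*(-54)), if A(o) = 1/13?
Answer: 5310119/4316 ≈ 1230.3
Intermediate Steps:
A(o) = 1/13
-221 + (129/(-24) + A(15)/(-249))*(5*(-54)) = -221 + (129/(-24) + (1/13)/(-249))*(5*(-54)) = -221 + (129*(-1/24) + (1/13)*(-1/249))*(-270) = -221 + (-43/8 - 1/3237)*(-270) = -221 - 139199/25896*(-270) = -221 + 6263955/4316 = 5310119/4316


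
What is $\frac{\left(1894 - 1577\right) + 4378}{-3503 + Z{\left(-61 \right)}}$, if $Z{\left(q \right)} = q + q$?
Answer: $- \frac{939}{725} \approx -1.2952$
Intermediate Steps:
$Z{\left(q \right)} = 2 q$
$\frac{\left(1894 - 1577\right) + 4378}{-3503 + Z{\left(-61 \right)}} = \frac{\left(1894 - 1577\right) + 4378}{-3503 + 2 \left(-61\right)} = \frac{317 + 4378}{-3503 - 122} = \frac{4695}{-3625} = 4695 \left(- \frac{1}{3625}\right) = - \frac{939}{725}$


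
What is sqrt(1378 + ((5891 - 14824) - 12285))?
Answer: 8*I*sqrt(310) ≈ 140.85*I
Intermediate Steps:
sqrt(1378 + ((5891 - 14824) - 12285)) = sqrt(1378 + (-8933 - 12285)) = sqrt(1378 - 21218) = sqrt(-19840) = 8*I*sqrt(310)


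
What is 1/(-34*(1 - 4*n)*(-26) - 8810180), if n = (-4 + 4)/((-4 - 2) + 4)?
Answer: -1/8809296 ≈ -1.1352e-7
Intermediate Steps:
n = 0 (n = 0/(-6 + 4) = 0/(-2) = 0*(-½) = 0)
1/(-34*(1 - 4*n)*(-26) - 8810180) = 1/(-34*(1 - 4*0)*(-26) - 8810180) = 1/(-34*(1 + 0)*(-26) - 8810180) = 1/(-34*1*(-26) - 8810180) = 1/(-34*(-26) - 8810180) = 1/(884 - 8810180) = 1/(-8809296) = -1/8809296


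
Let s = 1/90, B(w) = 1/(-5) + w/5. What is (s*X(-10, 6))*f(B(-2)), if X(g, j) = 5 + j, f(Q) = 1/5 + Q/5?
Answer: 11/1125 ≈ 0.0097778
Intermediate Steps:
B(w) = -1/5 + w/5 (B(w) = 1*(-1/5) + w*(1/5) = -1/5 + w/5)
f(Q) = 1/5 + Q/5 (f(Q) = 1*(1/5) + Q*(1/5) = 1/5 + Q/5)
s = 1/90 ≈ 0.011111
(s*X(-10, 6))*f(B(-2)) = ((5 + 6)/90)*(1/5 + (-1/5 + (1/5)*(-2))/5) = ((1/90)*11)*(1/5 + (-1/5 - 2/5)/5) = 11*(1/5 + (1/5)*(-3/5))/90 = 11*(1/5 - 3/25)/90 = (11/90)*(2/25) = 11/1125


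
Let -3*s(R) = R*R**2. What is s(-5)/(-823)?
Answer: -125/2469 ≈ -0.050628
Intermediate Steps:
s(R) = -R**3/3 (s(R) = -R*R**2/3 = -R**3/3)
s(-5)/(-823) = -1/3*(-5)**3/(-823) = -1/3*(-125)*(-1/823) = (125/3)*(-1/823) = -125/2469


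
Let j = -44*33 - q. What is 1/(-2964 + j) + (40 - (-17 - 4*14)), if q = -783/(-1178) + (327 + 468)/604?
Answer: 177604367765/1571723217 ≈ 113.00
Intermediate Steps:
q = 704721/355756 (q = -783*(-1/1178) + 795*(1/604) = 783/1178 + 795/604 = 704721/355756 ≈ 1.9809)
j = -517262433/355756 (j = -44*33 - 1*704721/355756 = -1452 - 704721/355756 = -517262433/355756 ≈ -1454.0)
1/(-2964 + j) + (40 - (-17 - 4*14)) = 1/(-2964 - 517262433/355756) + (40 - (-17 - 4*14)) = 1/(-1571723217/355756) + (40 - (-17 - 56)) = -355756/1571723217 + (40 - 1*(-73)) = -355756/1571723217 + (40 + 73) = -355756/1571723217 + 113 = 177604367765/1571723217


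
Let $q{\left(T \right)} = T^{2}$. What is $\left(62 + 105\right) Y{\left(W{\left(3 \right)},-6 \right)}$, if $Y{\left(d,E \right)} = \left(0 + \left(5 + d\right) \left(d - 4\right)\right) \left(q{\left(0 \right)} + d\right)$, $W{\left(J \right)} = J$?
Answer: $-4008$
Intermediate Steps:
$Y{\left(d,E \right)} = d \left(-4 + d\right) \left(5 + d\right)$ ($Y{\left(d,E \right)} = \left(0 + \left(5 + d\right) \left(d - 4\right)\right) \left(0^{2} + d\right) = \left(0 + \left(5 + d\right) \left(-4 + d\right)\right) \left(0 + d\right) = \left(0 + \left(-4 + d\right) \left(5 + d\right)\right) d = \left(-4 + d\right) \left(5 + d\right) d = d \left(-4 + d\right) \left(5 + d\right)$)
$\left(62 + 105\right) Y{\left(W{\left(3 \right)},-6 \right)} = \left(62 + 105\right) 3 \left(-20 + 3 + 3^{2}\right) = 167 \cdot 3 \left(-20 + 3 + 9\right) = 167 \cdot 3 \left(-8\right) = 167 \left(-24\right) = -4008$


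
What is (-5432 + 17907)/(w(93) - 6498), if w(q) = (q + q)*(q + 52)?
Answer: 12475/20472 ≈ 0.60937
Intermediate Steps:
w(q) = 2*q*(52 + q) (w(q) = (2*q)*(52 + q) = 2*q*(52 + q))
(-5432 + 17907)/(w(93) - 6498) = (-5432 + 17907)/(2*93*(52 + 93) - 6498) = 12475/(2*93*145 - 6498) = 12475/(26970 - 6498) = 12475/20472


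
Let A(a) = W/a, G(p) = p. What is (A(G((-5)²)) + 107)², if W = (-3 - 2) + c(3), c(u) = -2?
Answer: 7118224/625 ≈ 11389.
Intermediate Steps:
W = -7 (W = (-3 - 2) - 2 = -5 - 2 = -7)
A(a) = -7/a
(A(G((-5)²)) + 107)² = (-7/((-5)²) + 107)² = (-7/25 + 107)² = (2668/25)² = 7118224/625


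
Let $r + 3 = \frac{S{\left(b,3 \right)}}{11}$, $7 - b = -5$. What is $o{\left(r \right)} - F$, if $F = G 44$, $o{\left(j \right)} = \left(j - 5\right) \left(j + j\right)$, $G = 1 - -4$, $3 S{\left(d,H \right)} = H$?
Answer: $- \frac{21052}{121} \approx -173.98$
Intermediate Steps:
$b = 12$ ($b = 7 - -5 = 7 + 5 = 12$)
$S{\left(d,H \right)} = \frac{H}{3}$
$G = 5$ ($G = 1 + 4 = 5$)
$r = - \frac{32}{11}$ ($r = -3 + \frac{\frac{1}{3} \cdot 3}{11} = -3 + 1 \cdot \frac{1}{11} = -3 + \frac{1}{11} = - \frac{32}{11} \approx -2.9091$)
$o{\left(j \right)} = 2 j \left(-5 + j\right)$ ($o{\left(j \right)} = \left(-5 + j\right) 2 j = 2 j \left(-5 + j\right)$)
$F = 220$ ($F = 5 \cdot 44 = 220$)
$o{\left(r \right)} - F = 2 \left(- \frac{32}{11}\right) \left(-5 - \frac{32}{11}\right) - 220 = 2 \left(- \frac{32}{11}\right) \left(- \frac{87}{11}\right) - 220 = \frac{5568}{121} - 220 = - \frac{21052}{121}$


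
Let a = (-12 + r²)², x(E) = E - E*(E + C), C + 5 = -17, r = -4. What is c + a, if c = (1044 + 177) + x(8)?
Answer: 1357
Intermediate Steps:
C = -22 (C = -5 - 17 = -22)
x(E) = E - E*(-22 + E) (x(E) = E - E*(E - 22) = E - E*(-22 + E))
c = 1341 (c = (1044 + 177) + 8*(23 - 1*8) = 1221 + 8*(23 - 8) = 1221 + 8*15 = 1221 + 120 = 1341)
a = 16 (a = (-12 + (-4)²)² = (-12 + 16)² = 4² = 16)
c + a = 1341 + 16 = 1357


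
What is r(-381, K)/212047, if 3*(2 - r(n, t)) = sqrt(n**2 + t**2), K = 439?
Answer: 2/212047 - sqrt(337882)/636141 ≈ -0.00090432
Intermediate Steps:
r(n, t) = 2 - sqrt(n**2 + t**2)/3
r(-381, K)/212047 = (2 - sqrt((-381)**2 + 439**2)/3)/212047 = (2 - sqrt(145161 + 192721)/3)*(1/212047) = (2 - sqrt(337882)/3)*(1/212047) = 2/212047 - sqrt(337882)/636141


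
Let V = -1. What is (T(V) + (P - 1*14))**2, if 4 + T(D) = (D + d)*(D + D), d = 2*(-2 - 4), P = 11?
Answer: 361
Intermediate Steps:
d = -12 (d = 2*(-6) = -12)
T(D) = -4 + 2*D*(-12 + D) (T(D) = -4 + (D - 12)*(D + D) = -4 + (-12 + D)*(2*D) = -4 + 2*D*(-12 + D))
(T(V) + (P - 1*14))**2 = ((-4 - 24*(-1) + 2*(-1)**2) + (11 - 1*14))**2 = ((-4 + 24 + 2*1) + (11 - 14))**2 = ((-4 + 24 + 2) - 3)**2 = (22 - 3)**2 = 19**2 = 361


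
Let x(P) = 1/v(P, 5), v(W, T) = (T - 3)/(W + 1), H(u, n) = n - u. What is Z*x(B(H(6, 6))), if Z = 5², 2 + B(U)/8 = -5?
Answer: -1375/2 ≈ -687.50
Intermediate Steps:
B(U) = -56 (B(U) = -16 + 8*(-5) = -16 - 40 = -56)
v(W, T) = (-3 + T)/(1 + W)
x(P) = ½ + P/2 (x(P) = 1/((-3 + 5)/(1 + P)) = 1/(2/(1 + P)) = ½ + P/2)
Z = 25
Z*x(B(H(6, 6))) = 25*(½ + (½)*(-56)) = 25*(½ - 28) = 25*(-55/2) = -1375/2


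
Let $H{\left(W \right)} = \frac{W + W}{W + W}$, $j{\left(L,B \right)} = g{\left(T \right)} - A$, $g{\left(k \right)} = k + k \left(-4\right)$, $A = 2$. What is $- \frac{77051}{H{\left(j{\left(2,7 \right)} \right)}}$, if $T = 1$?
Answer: $-77051$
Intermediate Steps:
$g{\left(k \right)} = - 3 k$ ($g{\left(k \right)} = k - 4 k = - 3 k$)
$j{\left(L,B \right)} = -5$ ($j{\left(L,B \right)} = \left(-3\right) 1 - 2 = -3 - 2 = -5$)
$H{\left(W \right)} = 1$ ($H{\left(W \right)} = \frac{2 W}{2 W} = 2 W \frac{1}{2 W} = 1$)
$- \frac{77051}{H{\left(j{\left(2,7 \right)} \right)}} = - \frac{77051}{1} = \left(-77051\right) 1 = -77051$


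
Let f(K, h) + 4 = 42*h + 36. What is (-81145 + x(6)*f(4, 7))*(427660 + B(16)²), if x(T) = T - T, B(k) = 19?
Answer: -34731764045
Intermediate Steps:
f(K, h) = 32 + 42*h (f(K, h) = -4 + (42*h + 36) = -4 + (36 + 42*h) = 32 + 42*h)
x(T) = 0
(-81145 + x(6)*f(4, 7))*(427660 + B(16)²) = (-81145 + 0*(32 + 42*7))*(427660 + 19²) = (-81145 + 0*(32 + 294))*(427660 + 361) = (-81145 + 0*326)*428021 = (-81145 + 0)*428021 = -81145*428021 = -34731764045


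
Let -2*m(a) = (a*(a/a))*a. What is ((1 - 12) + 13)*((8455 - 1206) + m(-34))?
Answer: 13342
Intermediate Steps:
m(a) = -a**2/2 (m(a) = -a*(a/a)*a/2 = -a*1*a/2 = -a*a/2 = -a**2/2)
((1 - 12) + 13)*((8455 - 1206) + m(-34)) = ((1 - 12) + 13)*((8455 - 1206) - 1/2*(-34)**2) = (-11 + 13)*(7249 - 1/2*1156) = 2*(7249 - 578) = 2*6671 = 13342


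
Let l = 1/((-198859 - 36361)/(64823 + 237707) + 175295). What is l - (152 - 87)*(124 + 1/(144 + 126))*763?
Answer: -587058129199102915/95457170034 ≈ -6.1500e+6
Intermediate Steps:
l = 30253/5303176113 (l = 1/(-235220/302530 + 175295) = 1/(-235220*1/302530 + 175295) = 1/(-23522/30253 + 175295) = 1/(5303176113/30253) = 30253/5303176113 ≈ 5.7047e-6)
l - (152 - 87)*(124 + 1/(144 + 126))*763 = 30253/5303176113 - (152 - 87)*(124 + 1/(144 + 126))*763 = 30253/5303176113 - 65*(124 + 1/270)*763 = 30253/5303176113 - 65*(33481/270)*763 = 30253/5303176113 - 435253*763/54 = 30253/5303176113 - 1*332098039/54 = 30253/5303176113 - 332098039/54 = -587058129199102915/95457170034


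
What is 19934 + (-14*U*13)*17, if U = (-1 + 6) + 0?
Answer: 4464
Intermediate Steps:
U = 5 (U = 5 + 0 = 5)
19934 + (-14*U*13)*17 = 19934 + (-14*5*13)*17 = 19934 - 70*13*17 = 19934 - 910*17 = 19934 - 15470 = 4464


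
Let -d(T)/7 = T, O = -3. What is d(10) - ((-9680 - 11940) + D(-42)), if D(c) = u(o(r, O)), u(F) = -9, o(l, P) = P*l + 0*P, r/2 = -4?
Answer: 21559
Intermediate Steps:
r = -8 (r = 2*(-4) = -8)
o(l, P) = P*l (o(l, P) = P*l + 0 = P*l)
d(T) = -7*T
D(c) = -9
d(10) - ((-9680 - 11940) + D(-42)) = -7*10 - ((-9680 - 11940) - 9) = -70 - (-21620 - 9) = -70 - 1*(-21629) = -70 + 21629 = 21559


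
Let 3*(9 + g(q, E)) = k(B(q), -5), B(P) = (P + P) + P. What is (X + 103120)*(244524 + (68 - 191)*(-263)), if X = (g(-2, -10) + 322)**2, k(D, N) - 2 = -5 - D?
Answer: 55849714068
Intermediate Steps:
B(P) = 3*P (B(P) = 2*P + P = 3*P)
k(D, N) = -3 - D (k(D, N) = 2 + (-5 - D) = -3 - D)
g(q, E) = -10 - q (g(q, E) = -9 + (-3 - 3*q)/3 = -9 + (-1 - q) = -10 - q)
X = 98596 (X = ((-10 - 1*(-2)) + 322)**2 = ((-10 + 2) + 322)**2 = (-8 + 322)**2 = 314**2 = 98596)
(X + 103120)*(244524 + (68 - 191)*(-263)) = (98596 + 103120)*(244524 + (68 - 191)*(-263)) = 201716*(244524 - 123*(-263)) = 201716*(244524 + 32349) = 201716*276873 = 55849714068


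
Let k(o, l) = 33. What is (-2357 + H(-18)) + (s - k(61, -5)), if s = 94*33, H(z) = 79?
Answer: 791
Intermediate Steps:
s = 3102
(-2357 + H(-18)) + (s - k(61, -5)) = (-2357 + 79) + (3102 - 1*33) = -2278 + (3102 - 33) = -2278 + 3069 = 791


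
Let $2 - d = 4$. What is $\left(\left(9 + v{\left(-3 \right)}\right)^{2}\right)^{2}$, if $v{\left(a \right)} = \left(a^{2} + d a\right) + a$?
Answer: $194481$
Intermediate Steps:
$d = -2$ ($d = 2 - 4 = -2$)
$v{\left(a \right)} = a^{2} - a$ ($v{\left(a \right)} = \left(a^{2} - 2 a\right) + a = a^{2} - a$)
$\left(\left(9 + v{\left(-3 \right)}\right)^{2}\right)^{2} = \left(\left(9 - 3 \left(-1 - 3\right)\right)^{2}\right)^{2} = \left(\left(9 - -12\right)^{2}\right)^{2} = \left(\left(9 + 12\right)^{2}\right)^{2} = \left(21^{2}\right)^{2} = 441^{2} = 194481$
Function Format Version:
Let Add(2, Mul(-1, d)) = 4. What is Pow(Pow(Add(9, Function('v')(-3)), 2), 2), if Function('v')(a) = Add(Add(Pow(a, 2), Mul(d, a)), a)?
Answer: 194481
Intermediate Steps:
d = -2 (d = Add(2, Mul(-1, 4)) = Add(2, -4) = -2)
Function('v')(a) = Add(Pow(a, 2), Mul(-1, a)) (Function('v')(a) = Add(Add(Pow(a, 2), Mul(-2, a)), a) = Add(Pow(a, 2), Mul(-1, a)))
Pow(Pow(Add(9, Function('v')(-3)), 2), 2) = Pow(Pow(Add(9, Mul(-3, Add(-1, -3))), 2), 2) = Pow(Pow(Add(9, Mul(-3, -4)), 2), 2) = Pow(Pow(Add(9, 12), 2), 2) = Pow(Pow(21, 2), 2) = Pow(441, 2) = 194481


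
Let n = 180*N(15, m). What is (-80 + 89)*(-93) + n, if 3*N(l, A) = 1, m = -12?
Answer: -777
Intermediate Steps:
N(l, A) = ⅓ (N(l, A) = (⅓)*1 = ⅓)
n = 60 (n = 180*(⅓) = 60)
(-80 + 89)*(-93) + n = (-80 + 89)*(-93) + 60 = 9*(-93) + 60 = -837 + 60 = -777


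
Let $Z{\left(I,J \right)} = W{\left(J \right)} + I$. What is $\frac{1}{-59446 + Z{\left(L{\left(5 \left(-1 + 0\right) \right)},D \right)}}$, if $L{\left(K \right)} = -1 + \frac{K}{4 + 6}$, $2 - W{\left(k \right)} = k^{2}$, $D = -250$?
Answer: $- \frac{2}{243891} \approx -8.2004 \cdot 10^{-6}$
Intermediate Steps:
$W{\left(k \right)} = 2 - k^{2}$
$L{\left(K \right)} = -1 + \frac{K}{10}$
$Z{\left(I,J \right)} = 2 + I - J^{2}$ ($Z{\left(I,J \right)} = \left(2 - J^{2}\right) + I = 2 + I - J^{2}$)
$\frac{1}{-59446 + Z{\left(L{\left(5 \left(-1 + 0\right) \right)},D \right)}} = \frac{1}{-59446 - \left(62499 - \frac{-1 + 0}{2}\right)} = \frac{1}{-59446 - \left(62499 - \frac{1}{2} \left(-1\right)\right)} = \frac{1}{-59446 + \left(2 + \left(-1 + \frac{1}{10} \left(-5\right)\right) - 62500\right)} = \frac{1}{-59446 - \frac{124999}{2}} = \frac{1}{- \frac{243891}{2}} = - \frac{2}{243891}$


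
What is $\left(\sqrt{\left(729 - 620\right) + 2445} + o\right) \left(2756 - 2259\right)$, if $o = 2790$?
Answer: $1386630 + 497 \sqrt{2554} \approx 1.4117 \cdot 10^{6}$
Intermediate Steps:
$\left(\sqrt{\left(729 - 620\right) + 2445} + o\right) \left(2756 - 2259\right) = \left(\sqrt{\left(729 - 620\right) + 2445} + 2790\right) \left(2756 - 2259\right) = \left(\sqrt{109 + 2445} + 2790\right) 497 = \left(\sqrt{2554} + 2790\right) 497 = \left(2790 + \sqrt{2554}\right) 497 = 1386630 + 497 \sqrt{2554}$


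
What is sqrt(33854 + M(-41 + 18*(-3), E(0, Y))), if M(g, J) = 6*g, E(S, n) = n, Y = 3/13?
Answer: 2*sqrt(8321) ≈ 182.44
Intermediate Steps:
Y = 3/13 (Y = 3*(1/13) = 3/13 ≈ 0.23077)
sqrt(33854 + M(-41 + 18*(-3), E(0, Y))) = sqrt(33854 + 6*(-41 + 18*(-3))) = sqrt(33854 + 6*(-41 - 54)) = sqrt(33854 + 6*(-95)) = sqrt(33854 - 570) = sqrt(33284) = 2*sqrt(8321)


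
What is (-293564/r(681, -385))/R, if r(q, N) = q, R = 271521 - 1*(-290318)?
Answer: -293564/382612359 ≈ -0.00076726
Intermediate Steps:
R = 561839 (R = 271521 + 290318 = 561839)
(-293564/r(681, -385))/R = -293564/681/561839 = -293564*1/681*(1/561839) = -293564/681*1/561839 = -293564/382612359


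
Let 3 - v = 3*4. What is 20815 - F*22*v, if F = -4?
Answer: 20023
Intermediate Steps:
v = -9 (v = 3 - 3*4 = 3 - 1*12 = 3 - 12 = -9)
20815 - F*22*v = 20815 - (-4*22)*(-9) = 20815 - (-88)*(-9) = 20815 - 1*792 = 20815 - 792 = 20023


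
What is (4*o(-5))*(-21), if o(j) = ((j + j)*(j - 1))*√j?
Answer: -5040*I*√5 ≈ -11270.0*I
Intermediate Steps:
o(j) = 2*j^(3/2)*(-1 + j) (o(j) = ((2*j)*(-1 + j))*√j = (2*j*(-1 + j))*√j = 2*j^(3/2)*(-1 + j))
(4*o(-5))*(-21) = (4*(2*(-5)^(3/2)*(-1 - 5)))*(-21) = (4*(2*(-5*I*√5)*(-6)))*(-21) = (4*(60*I*√5))*(-21) = (240*I*√5)*(-21) = -5040*I*√5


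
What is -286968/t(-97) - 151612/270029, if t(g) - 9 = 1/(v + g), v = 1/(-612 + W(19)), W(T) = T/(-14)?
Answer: -32273199210029248/1010987225855 ≈ -31922.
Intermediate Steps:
W(T) = -T/14 (W(T) = T*(-1/14) = -T/14)
v = -14/8587 (v = 1/(-612 - 1/14*19) = 1/(-612 - 19/14) = 1/(-8587/14) = -14/8587 ≈ -0.0016304)
t(g) = 9 + 1/(-14/8587 + g)
-286968/t(-97) - 151612/270029 = -286968*(-14 + 8587*(-97))/(8461 + 77283*(-97)) - 151612/270029 = -286968*(-14 - 832939)/(8461 - 7496451) - 151612*1/270029 = -286968/(-7487990/(-832953)) - 151612/270029 = -286968/((-1/832953*(-7487990))) - 151612/270029 = -286968/7487990/832953 - 151612/270029 = -286968*832953/7487990 - 151612/270029 = -119515428252/3743995 - 151612/270029 = -32273199210029248/1010987225855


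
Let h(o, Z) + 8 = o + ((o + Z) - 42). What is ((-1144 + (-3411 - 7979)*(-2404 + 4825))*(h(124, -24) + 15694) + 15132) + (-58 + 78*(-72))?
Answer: -437581258454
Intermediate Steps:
h(o, Z) = -50 + Z + 2*o (h(o, Z) = -8 + (o + ((o + Z) - 42)) = -8 + (o + ((Z + o) - 42)) = -8 + (o + (-42 + Z + o)) = -8 + (-42 + Z + 2*o) = -50 + Z + 2*o)
((-1144 + (-3411 - 7979)*(-2404 + 4825))*(h(124, -24) + 15694) + 15132) + (-58 + 78*(-72)) = ((-1144 + (-3411 - 7979)*(-2404 + 4825))*((-50 - 24 + 2*124) + 15694) + 15132) + (-58 + 78*(-72)) = ((-1144 - 11390*2421)*((-50 - 24 + 248) + 15694) + 15132) + (-58 - 5616) = ((-1144 - 27575190)*(174 + 15694) + 15132) - 5674 = (-27576334*15868 + 15132) - 5674 = (-437581267912 + 15132) - 5674 = -437581252780 - 5674 = -437581258454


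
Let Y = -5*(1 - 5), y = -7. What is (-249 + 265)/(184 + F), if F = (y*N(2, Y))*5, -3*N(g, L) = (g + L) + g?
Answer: 1/29 ≈ 0.034483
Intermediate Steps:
Y = 20 (Y = -5*(-4) = 20)
N(g, L) = -2*g/3 - L/3 (N(g, L) = -((g + L) + g)/3 = -((L + g) + g)/3 = -(L + 2*g)/3 = -2*g/3 - L/3)
F = 280 (F = -7*(-2/3*2 - 1/3*20)*5 = -7*(-4/3 - 20/3)*5 = -7*(-8)*5 = 56*5 = 280)
(-249 + 265)/(184 + F) = (-249 + 265)/(184 + 280) = 16/464 = 16*(1/464) = 1/29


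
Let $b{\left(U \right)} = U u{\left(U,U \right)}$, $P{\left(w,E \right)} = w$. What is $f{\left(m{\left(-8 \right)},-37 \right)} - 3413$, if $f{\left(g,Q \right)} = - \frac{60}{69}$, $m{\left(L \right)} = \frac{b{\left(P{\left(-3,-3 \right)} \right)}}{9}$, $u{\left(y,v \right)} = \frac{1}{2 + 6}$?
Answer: $- \frac{78519}{23} \approx -3413.9$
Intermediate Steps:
$u{\left(y,v \right)} = \frac{1}{8}$
$b{\left(U \right)} = \frac{U}{8}$ ($b{\left(U \right)} = U \frac{1}{8} = \frac{U}{8}$)
$m{\left(L \right)} = - \frac{1}{24}$ ($m{\left(L \right)} = \frac{\frac{1}{8} \left(-3\right)}{9} = \left(- \frac{3}{8}\right) \frac{1}{9} = - \frac{1}{24}$)
$f{\left(g,Q \right)} = - \frac{20}{23}$ ($f{\left(g,Q \right)} = \left(-60\right) \frac{1}{69} = - \frac{20}{23}$)
$f{\left(m{\left(-8 \right)},-37 \right)} - 3413 = - \frac{20}{23} - 3413 = - \frac{78519}{23}$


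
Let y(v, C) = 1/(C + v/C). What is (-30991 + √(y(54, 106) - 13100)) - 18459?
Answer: -49450 + I*√417444628315/5645 ≈ -49450.0 + 114.46*I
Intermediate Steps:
(-30991 + √(y(54, 106) - 13100)) - 18459 = (-30991 + √(106/(54 + 106²) - 13100)) - 18459 = (-30991 + √(106/(54 + 11236) - 13100)) - 18459 = (-30991 + √(106/11290 - 13100)) - 18459 = (-30991 + √(106*(1/11290) - 13100)) - 18459 = (-30991 + √(53/5645 - 13100)) - 18459 = (-30991 + √(-73949447/5645)) - 18459 = (-30991 + I*√417444628315/5645) - 18459 = -49450 + I*√417444628315/5645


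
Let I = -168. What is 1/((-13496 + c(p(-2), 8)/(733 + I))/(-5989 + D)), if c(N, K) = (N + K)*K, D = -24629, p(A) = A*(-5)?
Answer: 8649585/3812548 ≈ 2.2687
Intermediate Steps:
p(A) = -5*A
c(N, K) = K*(K + N) (c(N, K) = (K + N)*K = K*(K + N))
1/((-13496 + c(p(-2), 8)/(733 + I))/(-5989 + D)) = 1/((-13496 + (8*(8 - 5*(-2)))/(733 - 168))/(-5989 - 24629)) = 1/((-13496 + (8*(8 + 10))/565)/(-30618)) = 1/((-13496 + (8*18)*(1/565))*(-1/30618)) = 1/((-13496 + 144*(1/565))*(-1/30618)) = 1/((-13496 + 144/565)*(-1/30618)) = 1/(-7625096/565*(-1/30618)) = 1/(3812548/8649585) = 8649585/3812548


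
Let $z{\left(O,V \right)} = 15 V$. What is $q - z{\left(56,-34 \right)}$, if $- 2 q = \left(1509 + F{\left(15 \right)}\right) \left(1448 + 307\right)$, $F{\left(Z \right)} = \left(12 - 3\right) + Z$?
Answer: $- \frac{2689395}{2} \approx -1.3447 \cdot 10^{6}$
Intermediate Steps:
$F{\left(Z \right)} = 9 + Z$
$q = - \frac{2690415}{2}$ ($q = - \frac{\left(1509 + \left(9 + 15\right)\right) \left(1448 + 307\right)}{2} = - \frac{\left(1509 + 24\right) 1755}{2} = - \frac{1533 \cdot 1755}{2} = \left(- \frac{1}{2}\right) 2690415 = - \frac{2690415}{2} \approx -1.3452 \cdot 10^{6}$)
$q - z{\left(56,-34 \right)} = - \frac{2690415}{2} - 15 \left(-34\right) = - \frac{2690415}{2} - -510 = - \frac{2690415}{2} + 510 = - \frac{2689395}{2}$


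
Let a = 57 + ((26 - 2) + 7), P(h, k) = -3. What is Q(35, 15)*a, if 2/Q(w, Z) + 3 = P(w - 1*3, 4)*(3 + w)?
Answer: -176/117 ≈ -1.5043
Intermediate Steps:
Q(w, Z) = 2/(-12 - 3*w) (Q(w, Z) = 2/(-3 - 3*(3 + w)) = 2/(-3 + (-9 - 3*w)) = 2/(-12 - 3*w))
a = 88 (a = 57 + (24 + 7) = 57 + 31 = 88)
Q(35, 15)*a = (2/(3*(-4 - 1*35)))*88 = (2/(3*(-4 - 35)))*88 = ((⅔)/(-39))*88 = ((⅔)*(-1/39))*88 = -2/117*88 = -176/117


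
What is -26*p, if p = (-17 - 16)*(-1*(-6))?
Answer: 5148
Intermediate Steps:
p = -198 (p = -33*6 = -198)
-26*p = -26*(-198) = 5148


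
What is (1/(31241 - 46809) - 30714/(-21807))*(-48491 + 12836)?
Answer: -1894206519775/37721264 ≈ -50216.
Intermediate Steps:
(1/(31241 - 46809) - 30714/(-21807))*(-48491 + 12836) = (1/(-15568) - 30714*(-1/21807))*(-35655) = (-1/15568 + 10238/7269)*(-35655) = (159377915/113163792)*(-35655) = -1894206519775/37721264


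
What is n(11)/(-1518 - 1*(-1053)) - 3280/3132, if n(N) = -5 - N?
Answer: -122924/121365 ≈ -1.0128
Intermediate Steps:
n(11)/(-1518 - 1*(-1053)) - 3280/3132 = (-5 - 1*11)/(-1518 - 1*(-1053)) - 3280/3132 = (-5 - 11)/(-1518 + 1053) - 3280*1/3132 = -16/(-465) - 820/783 = -16*(-1/465) - 820/783 = 16/465 - 820/783 = -122924/121365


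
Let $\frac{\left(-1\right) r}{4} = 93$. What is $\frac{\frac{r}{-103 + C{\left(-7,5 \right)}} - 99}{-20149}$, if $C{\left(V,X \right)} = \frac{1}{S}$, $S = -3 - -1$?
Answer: $\frac{6583}{1390281} \approx 0.004735$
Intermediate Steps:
$r = -372$ ($r = \left(-4\right) 93 = -372$)
$S = -2$ ($S = -3 + 1 = -2$)
$C{\left(V,X \right)} = - \frac{1}{2}$ ($C{\left(V,X \right)} = \frac{1}{-2} = - \frac{1}{2}$)
$\frac{\frac{r}{-103 + C{\left(-7,5 \right)}} - 99}{-20149} = \frac{\frac{1}{-103 - \frac{1}{2}} \left(-372\right) - 99}{-20149} = \left(\frac{1}{- \frac{207}{2}} \left(-372\right) - 99\right) \left(- \frac{1}{20149}\right) = \left(\left(- \frac{2}{207}\right) \left(-372\right) - 99\right) \left(- \frac{1}{20149}\right) = \left(\frac{248}{69} - 99\right) \left(- \frac{1}{20149}\right) = \left(- \frac{6583}{69}\right) \left(- \frac{1}{20149}\right) = \frac{6583}{1390281}$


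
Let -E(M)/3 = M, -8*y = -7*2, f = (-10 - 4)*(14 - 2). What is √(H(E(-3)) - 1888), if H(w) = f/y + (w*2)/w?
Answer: I*√1982 ≈ 44.52*I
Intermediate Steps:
f = -168 (f = -14*12 = -168)
y = 7/4 (y = -(-7)*2/8 = -⅛*(-14) = 7/4 ≈ 1.7500)
E(M) = -3*M
H(w) = -94 (H(w) = -168/7/4 + (w*2)/w = -168*4/7 + (2*w)/w = -96 + 2 = -94)
√(H(E(-3)) - 1888) = √(-94 - 1888) = √(-1982) = I*√1982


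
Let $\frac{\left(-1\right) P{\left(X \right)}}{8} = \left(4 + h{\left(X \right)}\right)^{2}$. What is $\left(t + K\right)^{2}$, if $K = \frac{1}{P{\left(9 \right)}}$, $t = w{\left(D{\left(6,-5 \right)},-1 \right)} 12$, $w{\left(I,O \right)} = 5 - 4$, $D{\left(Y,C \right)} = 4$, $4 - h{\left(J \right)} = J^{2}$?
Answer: $\frac{261717165889}{1817487424} \approx 144.0$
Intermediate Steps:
$h{\left(J \right)} = 4 - J^{2}$
$w{\left(I,O \right)} = 1$ ($w{\left(I,O \right)} = 5 - 4 = 1$)
$P{\left(X \right)} = - 8 \left(8 - X^{2}\right)^{2}$ ($P{\left(X \right)} = - 8 \left(4 - \left(-4 + X^{2}\right)\right)^{2} = - 8 \left(8 - X^{2}\right)^{2}$)
$t = 12$ ($t = 1 \cdot 12 = 12$)
$K = - \frac{1}{42632}$ ($K = \frac{1}{\left(-8\right) \left(-8 + 9^{2}\right)^{2}} = \frac{1}{\left(-8\right) \left(-8 + 81\right)^{2}} = \frac{1}{\left(-8\right) 73^{2}} = \frac{1}{\left(-8\right) 5329} = \frac{1}{-42632} = - \frac{1}{42632} \approx -2.3457 \cdot 10^{-5}$)
$\left(t + K\right)^{2} = \left(12 - \frac{1}{42632}\right)^{2} = \left(\frac{511583}{42632}\right)^{2} = \frac{261717165889}{1817487424}$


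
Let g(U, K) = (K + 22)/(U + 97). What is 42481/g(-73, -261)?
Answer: -1019544/239 ≈ -4265.9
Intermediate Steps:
g(U, K) = (22 + K)/(97 + U)
42481/g(-73, -261) = 42481/(((22 - 261)/(97 - 73))) = 42481/((-239/24)) = 42481/(((1/24)*(-239))) = 42481/(-239/24) = 42481*(-24/239) = -1019544/239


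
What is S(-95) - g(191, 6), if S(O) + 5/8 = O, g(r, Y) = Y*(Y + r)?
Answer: -10221/8 ≈ -1277.6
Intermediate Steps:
S(O) = -5/8 + O
S(-95) - g(191, 6) = (-5/8 - 95) - 6*(6 + 191) = -765/8 - 6*197 = -765/8 - 1*1182 = -765/8 - 1182 = -10221/8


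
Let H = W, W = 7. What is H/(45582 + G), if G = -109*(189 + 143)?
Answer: 1/1342 ≈ 0.00074516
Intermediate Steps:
H = 7
G = -36188 (G = -109*332 = -36188)
H/(45582 + G) = 7/(45582 - 36188) = 7/9394 = 7*(1/9394) = 1/1342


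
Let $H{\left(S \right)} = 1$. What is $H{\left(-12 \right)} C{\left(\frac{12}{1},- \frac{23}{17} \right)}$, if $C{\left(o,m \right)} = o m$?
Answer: $- \frac{276}{17} \approx -16.235$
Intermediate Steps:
$C{\left(o,m \right)} = m o$
$H{\left(-12 \right)} C{\left(\frac{12}{1},- \frac{23}{17} \right)} = 1 - \frac{23}{17} \cdot \frac{12}{1} = 1 \left(-23\right) \frac{1}{17} \cdot 12 \cdot 1 = 1 \left(\left(- \frac{23}{17}\right) 12\right) = 1 \left(- \frac{276}{17}\right) = - \frac{276}{17}$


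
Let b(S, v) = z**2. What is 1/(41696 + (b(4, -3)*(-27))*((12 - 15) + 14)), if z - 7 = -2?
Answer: 1/34271 ≈ 2.9179e-5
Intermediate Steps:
z = 5 (z = 7 - 2 = 5)
b(S, v) = 25 (b(S, v) = 5**2 = 25)
1/(41696 + (b(4, -3)*(-27))*((12 - 15) + 14)) = 1/(41696 + (25*(-27))*((12 - 15) + 14)) = 1/(41696 - 675*(-3 + 14)) = 1/(41696 - 675*11) = 1/(41696 - 7425) = 1/34271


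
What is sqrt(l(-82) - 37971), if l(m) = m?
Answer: I*sqrt(38053) ≈ 195.07*I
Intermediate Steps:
sqrt(l(-82) - 37971) = sqrt(-82 - 37971) = sqrt(-38053) = I*sqrt(38053)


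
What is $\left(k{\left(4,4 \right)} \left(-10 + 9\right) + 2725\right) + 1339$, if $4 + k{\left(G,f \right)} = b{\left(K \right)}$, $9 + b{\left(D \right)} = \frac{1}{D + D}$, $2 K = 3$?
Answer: $\frac{12230}{3} \approx 4076.7$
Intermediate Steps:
$K = \frac{3}{2}$ ($K = \frac{1}{2} \cdot 3 = \frac{3}{2} \approx 1.5$)
$b{\left(D \right)} = -9 + \frac{1}{2 D}$ ($b{\left(D \right)} = -9 + \frac{1}{D + D} = -9 + \frac{1}{2 D}$)
$k{\left(G,f \right)} = - \frac{38}{3}$ ($k{\left(G,f \right)} = -4 - \left(9 - \frac{1}{2 \cdot \frac{3}{2}}\right) = -4 + \left(-9 + \frac{1}{2} \cdot \frac{2}{3}\right) = -4 + \left(-9 + \frac{1}{3}\right) = -4 - \frac{26}{3} = - \frac{38}{3}$)
$\left(k{\left(4,4 \right)} \left(-10 + 9\right) + 2725\right) + 1339 = \left(- \frac{38 \left(-10 + 9\right)}{3} + 2725\right) + 1339 = \left(\left(- \frac{38}{3}\right) \left(-1\right) + 2725\right) + 1339 = \left(\frac{38}{3} + 2725\right) + 1339 = \frac{8213}{3} + 1339 = \frac{12230}{3}$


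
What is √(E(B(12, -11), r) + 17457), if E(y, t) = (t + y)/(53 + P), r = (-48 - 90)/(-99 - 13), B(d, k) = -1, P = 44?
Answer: √128774301446/2716 ≈ 132.13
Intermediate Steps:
r = 69/56 (r = -138/(-112) = -138*(-1/112) = 69/56 ≈ 1.2321)
E(y, t) = t/97 + y/97 (E(y, t) = (t + y)/(53 + 44) = (t + y)/97 = (t + y)*(1/97) = t/97 + y/97)
√(E(B(12, -11), r) + 17457) = √(((1/97)*(69/56) + (1/97)*(-1)) + 17457) = √((69/5432 - 1/97) + 17457) = √(13/5432 + 17457) = √(94826437/5432) = √128774301446/2716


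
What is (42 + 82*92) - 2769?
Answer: 4817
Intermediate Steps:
(42 + 82*92) - 2769 = (42 + 7544) - 2769 = 7586 - 2769 = 4817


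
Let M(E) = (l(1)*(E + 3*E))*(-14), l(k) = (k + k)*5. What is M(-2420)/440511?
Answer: 1355200/440511 ≈ 3.0764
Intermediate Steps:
l(k) = 10*k (l(k) = (2*k)*5 = 10*k)
M(E) = -560*E (M(E) = ((10*1)*(E + 3*E))*(-14) = (10*(4*E))*(-14) = (40*E)*(-14) = -560*E)
M(-2420)/440511 = -560*(-2420)/440511 = 1355200*(1/440511) = 1355200/440511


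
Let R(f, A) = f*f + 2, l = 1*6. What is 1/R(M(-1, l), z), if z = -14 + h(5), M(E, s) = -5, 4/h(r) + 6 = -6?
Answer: 1/27 ≈ 0.037037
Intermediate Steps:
h(r) = -⅓ (h(r) = 4/(-6 - 6) = 4/(-12) = 4*(-1/12) = -⅓)
l = 6
z = -43/3 (z = -14 - ⅓ = -43/3 ≈ -14.333)
R(f, A) = 2 + f² (R(f, A) = f² + 2 = 2 + f²)
1/R(M(-1, l), z) = 1/(2 + (-5)²) = 1/(2 + 25) = 1/27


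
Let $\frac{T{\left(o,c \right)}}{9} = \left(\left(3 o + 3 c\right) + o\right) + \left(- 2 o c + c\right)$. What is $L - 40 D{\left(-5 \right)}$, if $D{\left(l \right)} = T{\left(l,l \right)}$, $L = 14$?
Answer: $32414$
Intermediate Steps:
$T{\left(o,c \right)} = 36 c + 36 o - 18 c o$ ($T{\left(o,c \right)} = 9 \left(\left(\left(3 o + 3 c\right) + o\right) + \left(- 2 o c + c\right)\right) = 9 \left(\left(\left(3 c + 3 o\right) + o\right) - \left(- c + 2 c o\right)\right) = 9 \left(\left(3 c + 4 o\right) - \left(- c + 2 c o\right)\right) = 9 \left(4 c + 4 o - 2 c o\right) = 36 c + 36 o - 18 c o$)
$D{\left(l \right)} = - 18 l^{2} + 72 l$ ($D{\left(l \right)} = 36 l + 36 l - 18 l l = 36 l + 36 l - 18 l^{2} = - 18 l^{2} + 72 l$)
$L - 40 D{\left(-5 \right)} = 14 - 40 \cdot 18 \left(-5\right) \left(4 - -5\right) = 14 - 40 \cdot 18 \left(-5\right) \left(4 + 5\right) = 14 - 40 \cdot 18 \left(-5\right) 9 = 14 - -32400 = 14 + 32400 = 32414$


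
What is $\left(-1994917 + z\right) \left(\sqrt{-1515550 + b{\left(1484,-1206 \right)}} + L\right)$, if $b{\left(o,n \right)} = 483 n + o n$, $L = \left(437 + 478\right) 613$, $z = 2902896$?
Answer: $509280881205 + 1815958 i \sqrt{971938} \approx 5.0928 \cdot 10^{11} + 1.7903 \cdot 10^{9} i$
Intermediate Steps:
$L = 560895$ ($L = 915 \cdot 613 = 560895$)
$b{\left(o,n \right)} = 483 n + n o$
$\left(-1994917 + z\right) \left(\sqrt{-1515550 + b{\left(1484,-1206 \right)}} + L\right) = \left(-1994917 + 2902896\right) \left(\sqrt{-1515550 - 1206 \left(483 + 1484\right)} + 560895\right) = 907979 \left(\sqrt{-1515550 - 2372202} + 560895\right) = 907979 \left(\sqrt{-3887752} + 560895\right) = 907979 \left(2 i \sqrt{971938} + 560895\right) = 907979 \left(560895 + 2 i \sqrt{971938}\right) = 509280881205 + 1815958 i \sqrt{971938}$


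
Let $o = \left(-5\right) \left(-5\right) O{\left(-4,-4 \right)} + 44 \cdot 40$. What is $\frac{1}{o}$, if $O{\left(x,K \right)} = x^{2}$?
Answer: $\frac{1}{2160} \approx 0.00046296$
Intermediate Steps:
$o = 2160$ ($o = \left(-5\right) \left(-5\right) \left(-4\right)^{2} + 44 \cdot 40 = 25 \cdot 16 + 1760 = 400 + 1760 = 2160$)
$\frac{1}{o} = \frac{1}{2160}$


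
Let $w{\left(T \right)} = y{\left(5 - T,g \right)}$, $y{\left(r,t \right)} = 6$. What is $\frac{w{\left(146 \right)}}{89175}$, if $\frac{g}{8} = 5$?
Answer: $\frac{2}{29725} \approx 6.7283 \cdot 10^{-5}$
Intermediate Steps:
$g = 40$ ($g = 8 \cdot 5 = 40$)
$w{\left(T \right)} = 6$
$\frac{w{\left(146 \right)}}{89175} = \frac{6}{89175} = 6 \cdot \frac{1}{89175} = \frac{2}{29725}$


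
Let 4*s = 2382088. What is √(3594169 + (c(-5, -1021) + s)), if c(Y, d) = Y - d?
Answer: √4190707 ≈ 2047.1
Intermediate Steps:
s = 595522 (s = (¼)*2382088 = 595522)
√(3594169 + (c(-5, -1021) + s)) = √(3594169 + ((-5 - 1*(-1021)) + 595522)) = √(3594169 + ((-5 + 1021) + 595522)) = √(3594169 + (1016 + 595522)) = √(3594169 + 596538) = √4190707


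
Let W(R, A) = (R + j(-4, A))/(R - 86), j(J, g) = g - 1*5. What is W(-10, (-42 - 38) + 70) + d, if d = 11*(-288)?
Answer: -304103/96 ≈ -3167.7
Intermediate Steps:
j(J, g) = -5 + g (j(J, g) = g - 5 = -5 + g)
W(R, A) = (-5 + A + R)/(-86 + R) (W(R, A) = (R + (-5 + A))/(R - 86) = (-5 + A + R)/(-86 + R))
d = -3168
W(-10, (-42 - 38) + 70) + d = (-5 + ((-42 - 38) + 70) - 10)/(-86 - 10) - 3168 = (-5 + (-80 + 70) - 10)/(-96) - 3168 = -(-5 - 10 - 10)/96 - 3168 = -1/96*(-25) - 3168 = 25/96 - 3168 = -304103/96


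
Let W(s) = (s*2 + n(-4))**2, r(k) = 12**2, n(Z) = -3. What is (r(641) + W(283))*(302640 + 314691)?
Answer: 195763685403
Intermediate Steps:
r(k) = 144
W(s) = (-3 + 2*s)**2 (W(s) = (s*2 - 3)**2 = (2*s - 3)**2 = (-3 + 2*s)**2)
(r(641) + W(283))*(302640 + 314691) = (144 + (-3 + 2*283)**2)*(302640 + 314691) = (144 + (-3 + 566)**2)*617331 = (144 + 563**2)*617331 = (144 + 316969)*617331 = 317113*617331 = 195763685403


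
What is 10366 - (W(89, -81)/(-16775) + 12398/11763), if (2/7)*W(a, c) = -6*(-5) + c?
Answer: 4090507753609/394648650 ≈ 10365.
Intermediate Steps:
W(a, c) = 105 + 7*c/2 (W(a, c) = 7*(-6*(-5) + c)/2 = 7*(30 + c)/2 = 105 + 7*c/2)
10366 - (W(89, -81)/(-16775) + 12398/11763) = 10366 - ((105 + (7/2)*(-81))/(-16775) + 12398/11763) = 10366 - ((105 - 567/2)*(-1/16775) + 12398*(1/11763)) = 10366 - (-357/2*(-1/16775) + 12398/11763) = 10366 - (357/33550 + 12398/11763) = 10366 - 1*420152291/394648650 = 10366 - 420152291/394648650 = 4090507753609/394648650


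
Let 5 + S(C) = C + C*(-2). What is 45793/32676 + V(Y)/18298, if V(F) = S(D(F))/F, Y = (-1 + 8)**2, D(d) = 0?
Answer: 2932709429/2092669068 ≈ 1.4014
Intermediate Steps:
Y = 49 (Y = 7**2 = 49)
S(C) = -5 - C (S(C) = -5 + (C + C*(-2)) = -5 + (C - 2*C) = -5 - C)
V(F) = -5/F (V(F) = (-5 - 1*0)/F = (-5 + 0)/F = -5/F)
45793/32676 + V(Y)/18298 = 45793/32676 - 5/49/18298 = 45793*(1/32676) - 5*1/49*(1/18298) = 45793/32676 - 5/49*1/18298 = 45793/32676 - 5/896602 = 2932709429/2092669068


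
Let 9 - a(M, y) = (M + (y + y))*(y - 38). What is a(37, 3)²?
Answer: 2292196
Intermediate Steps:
a(M, y) = 9 - (-38 + y)*(M + 2*y) (a(M, y) = 9 - (M + (y + y))*(y - 38) = 9 - (M + 2*y)*(-38 + y) = 9 - (-38 + y)*(M + 2*y))
a(37, 3)² = (9 - 2*3² + 38*37 + 76*3 - 1*37*3)² = (9 - 2*9 + 1406 + 228 - 111)² = (9 - 18 + 1406 + 228 - 111)² = 1514² = 2292196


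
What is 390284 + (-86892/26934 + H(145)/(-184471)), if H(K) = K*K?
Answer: 323187636170349/828090319 ≈ 3.9028e+5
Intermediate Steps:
H(K) = K**2
390284 + (-86892/26934 + H(145)/(-184471)) = 390284 + (-86892/26934 + 145**2/(-184471)) = 390284 + (-86892*1/26934 + 21025*(-1/184471)) = 390284 + (-14482/4489 - 21025/184471) = 390284 - 2765890247/828090319 = 323187636170349/828090319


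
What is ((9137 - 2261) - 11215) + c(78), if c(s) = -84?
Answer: -4423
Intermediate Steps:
((9137 - 2261) - 11215) + c(78) = ((9137 - 2261) - 11215) - 84 = (6876 - 11215) - 84 = -4339 - 84 = -4423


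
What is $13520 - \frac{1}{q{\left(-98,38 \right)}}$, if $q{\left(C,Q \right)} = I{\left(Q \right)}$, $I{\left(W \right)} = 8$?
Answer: $\frac{108159}{8} \approx 13520.0$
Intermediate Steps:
$q{\left(C,Q \right)} = 8$
$13520 - \frac{1}{q{\left(-98,38 \right)}} = 13520 - \frac{1}{8} = \frac{108159}{8}$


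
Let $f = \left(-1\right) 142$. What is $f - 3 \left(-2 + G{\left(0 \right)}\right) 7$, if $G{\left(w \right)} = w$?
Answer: $-100$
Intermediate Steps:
$f = -142$
$f - 3 \left(-2 + G{\left(0 \right)}\right) 7 = -142 - 3 \left(-2 + 0\right) 7 = -142 - 3 \left(\left(-2\right) 7\right) = -142 - -42 = -142 + 42 = -100$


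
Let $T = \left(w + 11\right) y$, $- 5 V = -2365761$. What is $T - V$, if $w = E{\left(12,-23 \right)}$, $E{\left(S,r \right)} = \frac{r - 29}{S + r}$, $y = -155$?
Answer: $- \frac{26157446}{55} \approx -4.7559 \cdot 10^{5}$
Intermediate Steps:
$V = \frac{2365761}{5}$ ($V = \left(- \frac{1}{5}\right) \left(-2365761\right) = \frac{2365761}{5} \approx 4.7315 \cdot 10^{5}$)
$E{\left(S,r \right)} = \frac{-29 + r}{S + r}$
$w = \frac{52}{11}$ ($w = \frac{-29 - 23}{12 - 23} = \frac{1}{-11} \left(-52\right) = \left(- \frac{1}{11}\right) \left(-52\right) = \frac{52}{11} \approx 4.7273$)
$T = - \frac{26815}{11}$ ($T = \left(\frac{52}{11} + 11\right) \left(-155\right) = \frac{173}{11} \left(-155\right) = - \frac{26815}{11} \approx -2437.7$)
$T - V = - \frac{26815}{11} - \frac{2365761}{5} = - \frac{26157446}{55}$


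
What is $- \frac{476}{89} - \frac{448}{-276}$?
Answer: $- \frac{22876}{6141} \approx -3.7251$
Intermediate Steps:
$- \frac{476}{89} - \frac{448}{-276} = \left(-476\right) \frac{1}{89} - - \frac{112}{69} = - \frac{476}{89} + \frac{112}{69} = - \frac{22876}{6141}$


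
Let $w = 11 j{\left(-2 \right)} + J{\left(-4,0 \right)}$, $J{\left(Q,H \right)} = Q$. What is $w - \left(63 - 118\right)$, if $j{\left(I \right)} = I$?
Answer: $29$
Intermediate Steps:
$w = -26$ ($w = 11 \left(-2\right) - 4 = -22 - 4 = -26$)
$w - \left(63 - 118\right) = -26 - \left(63 - 118\right) = -26 - -55 = -26 + 55 = 29$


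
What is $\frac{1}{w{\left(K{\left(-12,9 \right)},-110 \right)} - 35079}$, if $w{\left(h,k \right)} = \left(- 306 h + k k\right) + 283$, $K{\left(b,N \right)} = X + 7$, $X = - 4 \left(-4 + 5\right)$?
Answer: $- \frac{1}{23614} \approx -4.2348 \cdot 10^{-5}$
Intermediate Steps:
$X = -4$ ($X = \left(-4\right) 1 = -4$)
$K{\left(b,N \right)} = 3$ ($K{\left(b,N \right)} = -4 + 7 = 3$)
$w{\left(h,k \right)} = 283 + k^{2} - 306 h$ ($w{\left(h,k \right)} = \left(- 306 h + k^{2}\right) + 283 = \left(k^{2} - 306 h\right) + 283 = 283 + k^{2} - 306 h$)
$\frac{1}{w{\left(K{\left(-12,9 \right)},-110 \right)} - 35079} = \frac{1}{\left(283 + \left(-110\right)^{2} - 918\right) - 35079} = \frac{1}{\left(283 + 12100 - 918\right) - 35079} = \frac{1}{11465 - 35079} = \frac{1}{-23614} = - \frac{1}{23614}$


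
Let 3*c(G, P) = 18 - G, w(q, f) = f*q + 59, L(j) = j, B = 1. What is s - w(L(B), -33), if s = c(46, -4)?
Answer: -106/3 ≈ -35.333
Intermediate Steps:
w(q, f) = 59 + f*q
c(G, P) = 6 - G/3 (c(G, P) = (18 - G)/3 = 6 - G/3)
s = -28/3 (s = 6 - ⅓*46 = 6 - 46/3 = -28/3 ≈ -9.3333)
s - w(L(B), -33) = -28/3 - (59 - 33*1) = -28/3 - (59 - 33) = -28/3 - 1*26 = -28/3 - 26 = -106/3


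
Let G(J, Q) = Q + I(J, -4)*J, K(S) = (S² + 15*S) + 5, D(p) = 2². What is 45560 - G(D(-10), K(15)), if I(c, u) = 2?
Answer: 45097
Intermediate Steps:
D(p) = 4
K(S) = 5 + S² + 15*S
G(J, Q) = Q + 2*J
45560 - G(D(-10), K(15)) = 45560 - ((5 + 15² + 15*15) + 2*4) = 45560 - ((5 + 225 + 225) + 8) = 45560 - (455 + 8) = 45560 - 1*463 = 45560 - 463 = 45097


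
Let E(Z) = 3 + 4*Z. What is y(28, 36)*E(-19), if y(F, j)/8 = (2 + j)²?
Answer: -843296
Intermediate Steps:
y(F, j) = 8*(2 + j)²
y(28, 36)*E(-19) = (8*(2 + 36)²)*(3 + 4*(-19)) = (8*38²)*(3 - 76) = (8*1444)*(-73) = 11552*(-73) = -843296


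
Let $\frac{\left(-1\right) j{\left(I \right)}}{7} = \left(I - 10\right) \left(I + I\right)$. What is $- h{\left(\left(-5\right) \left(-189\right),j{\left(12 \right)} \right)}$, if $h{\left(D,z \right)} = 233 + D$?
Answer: $-1178$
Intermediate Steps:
$j{\left(I \right)} = - 14 I \left(-10 + I\right)$ ($j{\left(I \right)} = - 7 \left(I - 10\right) \left(I + I\right) = - 7 \left(-10 + I\right) 2 I = - 7 \cdot 2 I \left(-10 + I\right) = - 14 I \left(-10 + I\right)$)
$- h{\left(\left(-5\right) \left(-189\right),j{\left(12 \right)} \right)} = - (233 - -945) = - (233 + 945) = \left(-1\right) 1178 = -1178$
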